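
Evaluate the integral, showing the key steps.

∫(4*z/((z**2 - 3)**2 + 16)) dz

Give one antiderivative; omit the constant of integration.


Step 1. Substitute u = z**2 - 3, turning ∫(4*z/((z**2 - 3)**2 + 16)) dz into ∫(2/(u**2 + 16)) du: now ∫(2/(u**2 + 16)) du.
Step 2. Evaluate the standard form: now atan(u/4)/2.
Step 3. Substitute back u = z**2 - 3: now atan(z**2/4 - 3/4)/2.
Answer: atan(z**2/4 - 3/4)/2.


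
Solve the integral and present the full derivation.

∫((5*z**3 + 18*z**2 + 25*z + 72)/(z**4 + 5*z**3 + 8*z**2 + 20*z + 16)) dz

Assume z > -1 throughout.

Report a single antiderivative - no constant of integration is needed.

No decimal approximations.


Step 1. Decompose ∫((5*z**3 + 18*z**2 + 25*z + 72)/(z**4 + 5*z**3 + 8*z**2 + 20*z + 16)) dz by partial fractions, (5*z**3 + 18*z**2 + 25*z + 72)/(z**4 + 5*z**3 + 8*z**2 + 20*z + 16) = 1/(z**2 + 4) + 1/(z + 4) + 4/(z + 1): now ∫(4/(z + 1)) dz + ∫(1/(z + 4)) dz + ∫(1/(z**2 + 4)) dz.
Step 2. Evaluate the standard form [assuming z > -1]: now 4*log(z + 1) + ∫(1/(z + 4)) dz + ∫(1/(z**2 + 4)) dz.
Step 3. Evaluate the standard form [assuming z > -4]: now 4*log(z + 1) + log(z + 4) + ∫(1/(z**2 + 4)) dz.
Step 4. Evaluate the standard form: now 4*log(z + 1) + log(z + 4) + atan(z/2)/2.
Answer: 4*log(z + 1) + log(z + 4) + atan(z/2)/2.


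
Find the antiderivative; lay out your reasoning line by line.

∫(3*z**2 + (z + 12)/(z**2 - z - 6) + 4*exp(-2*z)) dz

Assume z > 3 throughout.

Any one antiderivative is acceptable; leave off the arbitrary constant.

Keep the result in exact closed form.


Step 1. Rewrite: now ∫(3*z**2) dz + ∫((z + 12)/(z**2 - z - 6)) dz + ∫(4*exp(-2*z)) dz.
Step 2. Evaluate the standard form: now z**3 + ∫((z + 12)/(z**2 - z - 6)) dz + ∫(4*exp(-2*z)) dz.
Step 3. Decompose ∫((z + 12)/(z**2 - z - 6)) dz by partial fractions, (z + 12)/(z**2 - z - 6) = -2/(z + 2) + 3/(z - 3): now z**3 + ∫(3/(z - 3)) dz + ∫(-2/(z + 2)) dz + ∫(4*exp(-2*z)) dz.
Step 4. Evaluate the standard form [assuming z > -2]: now z**3 - 2*log(z + 2) + ∫(3/(z - 3)) dz + ∫(4*exp(-2*z)) dz.
Step 5. Evaluate the standard form [assuming z > 3]: now z**3 + 3*log(z - 3) - 2*log(z + 2) + ∫(4*exp(-2*z)) dz.
Step 6. Evaluate the standard form: now z**3 + 3*log(z - 3) - 2*log(z + 2) - 2*exp(-2*z).
Answer: z**3 + 3*log(z - 3) - 2*log(z + 2) - 2*exp(-2*z).


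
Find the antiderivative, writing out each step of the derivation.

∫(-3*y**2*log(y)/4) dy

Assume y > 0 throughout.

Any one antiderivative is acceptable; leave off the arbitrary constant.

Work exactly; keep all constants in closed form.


Step 1. Integrate ∫(-3*y**2*log(y)/4) dy by parts with u = log(y), dv = (-3*y**2/4) dy, so v = -y**3/4 [assuming y > 0]: now -y**3*log(y)/4 + ∫(y**2/4) dy.
Step 2. Evaluate the standard form: now -y**3*log(y)/4 + y**3/12.
Answer: -y**3*log(y)/4 + y**3/12.


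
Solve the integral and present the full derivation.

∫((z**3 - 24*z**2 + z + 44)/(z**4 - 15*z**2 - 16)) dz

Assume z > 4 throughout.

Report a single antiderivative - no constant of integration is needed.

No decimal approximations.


Step 1. Decompose ∫((z**3 - 24*z**2 + z + 44)/(z**4 - 15*z**2 - 16)) dz by partial fractions, (z**3 - 24*z**2 + z + 44)/(z**4 - 15*z**2 - 16) = -4/(z**2 + 1) + 3/(z + 4) - 2/(z - 4): now ∫(-2/(z - 4)) dz + ∫(3/(z + 4)) dz + ∫(-4/(z**2 + 1)) dz.
Step 2. Evaluate the standard form [assuming z > 4]: now -2*log(z - 4) + ∫(3/(z + 4)) dz + ∫(-4/(z**2 + 1)) dz.
Step 3. Evaluate the standard form [assuming z > -4]: now -2*log(z - 4) + 3*log(z + 4) + ∫(-4/(z**2 + 1)) dz.
Step 4. Evaluate the standard form: now -2*log(z - 4) + 3*log(z + 4) - 4*atan(z).
Answer: -2*log(z - 4) + 3*log(z + 4) - 4*atan(z).


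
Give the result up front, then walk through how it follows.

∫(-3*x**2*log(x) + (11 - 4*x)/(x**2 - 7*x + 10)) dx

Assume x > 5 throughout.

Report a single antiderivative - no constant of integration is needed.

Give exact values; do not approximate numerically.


The answer is -x**3*log(x) + x**3/3 - 3*log(x - 5) - log(x - 2).
Step 1. Rewrite: now ∫(-3*x**2*log(x)) dx + ∫((11 - 4*x)/(x**2 - 7*x + 10)) dx.
Step 2. Decompose ∫((11 - 4*x)/(x**2 - 7*x + 10)) dx by partial fractions, (11 - 4*x)/(x**2 - 7*x + 10) = -1/(x - 2) - 3/(x - 5): now ∫(-3*x**2*log(x)) dx + ∫(-3/(x - 5)) dx + ∫(-1/(x - 2)) dx.
Step 3. Evaluate the standard form [assuming x > 5]: now -3*log(x - 5) + ∫(-3*x**2*log(x)) dx + ∫(-1/(x - 2)) dx.
Step 4. Evaluate the standard form [assuming x > 2]: now -3*log(x - 5) - log(x - 2) + ∫(-3*x**2*log(x)) dx.
Step 5. Integrate ∫(-3*x**2*log(x)) dx by parts with u = log(x), dv = (-3*x**2) dx, so v = -x**3 [assuming x > 0]: now -x**3*log(x) - 3*log(x - 5) - log(x - 2) + ∫(x**2) dx.
Step 6. Evaluate the standard form: now -x**3*log(x) + x**3/3 - 3*log(x - 5) - log(x - 2).
Answer: -x**3*log(x) + x**3/3 - 3*log(x - 5) - log(x - 2).


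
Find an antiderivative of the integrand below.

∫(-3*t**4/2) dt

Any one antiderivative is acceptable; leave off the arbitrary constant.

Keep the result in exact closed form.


Answer: -3*t**5/10.


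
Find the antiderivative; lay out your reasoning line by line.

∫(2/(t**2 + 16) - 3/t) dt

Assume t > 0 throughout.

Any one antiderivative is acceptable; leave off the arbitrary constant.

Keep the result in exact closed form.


Step 1. Rewrite: now ∫(-3/t) dt + ∫(2/(t**2 + 16)) dt.
Step 2. Evaluate the standard form [assuming t > 0]: now -3*log(t) + ∫(2/(t**2 + 16)) dt.
Step 3. Evaluate the standard form: now -3*log(t) + atan(t/4)/2.
Answer: -3*log(t) + atan(t/4)/2.


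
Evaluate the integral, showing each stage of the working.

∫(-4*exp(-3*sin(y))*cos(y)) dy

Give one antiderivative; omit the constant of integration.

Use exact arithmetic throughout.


Step 1. Substitute u = sin(y), turning ∫(-4*exp(-3*sin(y))*cos(y)) dy into ∫(-4*exp(-3*u)) du: now ∫(-4*exp(-3*u)) du.
Step 2. Evaluate the standard form: now 4*exp(-3*u)/3.
Step 3. Substitute back u = sin(y): now 4*exp(-3*sin(y))/3.
Answer: 4*exp(-3*sin(y))/3.


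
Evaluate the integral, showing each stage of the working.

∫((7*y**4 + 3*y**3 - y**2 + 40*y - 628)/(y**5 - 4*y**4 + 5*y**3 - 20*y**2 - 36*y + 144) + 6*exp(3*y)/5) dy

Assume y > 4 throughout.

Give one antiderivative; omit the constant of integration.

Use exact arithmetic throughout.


Step 1. Rewrite: now ∫((7*y**4 + 3*y**3 - y**2 + 40*y - 628)/(y**5 - 4*y**4 + 5*y**3 - 20*y**2 - 36*y + 144)) dy + ∫(6*exp(3*y)/5) dy.
Step 2. Decompose ∫((7*y**4 + 3*y**3 - y**2 + 40*y - 628)/(y**5 - 4*y**4 + 5*y**3 - 20*y**2 - 36*y + 144)) dy by partial fractions, (7*y**4 + 3*y**3 - y**2 + 40*y - 628)/(y**5 - 4*y**4 + 5*y**3 - 20*y**2 - 36*y + 144) = -1/(y**2 + 9) - 2/(y + 2) + 4/(y - 2) + 5/(y - 4): now ∫(5/(y - 4)) dy + ∫(4/(y - 2)) dy + ∫(-2/(y + 2)) dy + ∫(-1/(y**2 + 9)) dy + ∫(6*exp(3*y)/5) dy.
Step 3. Evaluate the standard form [assuming y > 2]: now 4*log(y - 2) + ∫(5/(y - 4)) dy + ∫(-2/(y + 2)) dy + ∫(-1/(y**2 + 9)) dy + ∫(6*exp(3*y)/5) dy.
Step 4. Evaluate the standard form [assuming y > 4]: now 5*log(y - 4) + 4*log(y - 2) + ∫(-2/(y + 2)) dy + ∫(-1/(y**2 + 9)) dy + ∫(6*exp(3*y)/5) dy.
Step 5. Evaluate the standard form [assuming y > -2]: now 5*log(y - 4) + 4*log(y - 2) - 2*log(y + 2) + ∫(-1/(y**2 + 9)) dy + ∫(6*exp(3*y)/5) dy.
Step 6. Evaluate the standard form: now 5*log(y - 4) + 4*log(y - 2) - 2*log(y + 2) - atan(y/3)/3 + ∫(6*exp(3*y)/5) dy.
Step 7. Evaluate the standard form: now 2*exp(3*y)/5 + 5*log(y - 4) + 4*log(y - 2) - 2*log(y + 2) - atan(y/3)/3.
Answer: 2*exp(3*y)/5 + 5*log(y - 4) + 4*log(y - 2) - 2*log(y + 2) - atan(y/3)/3.


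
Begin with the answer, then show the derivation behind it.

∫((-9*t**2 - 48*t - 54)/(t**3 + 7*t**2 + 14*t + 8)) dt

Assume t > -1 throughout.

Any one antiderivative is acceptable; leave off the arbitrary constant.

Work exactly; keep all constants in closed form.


The answer is -5*log(t + 1) - 3*log(t + 2) - log(t + 4).
Step 1. Decompose ∫((-9*t**2 - 48*t - 54)/(t**3 + 7*t**2 + 14*t + 8)) dt by partial fractions, (-9*t**2 - 48*t - 54)/(t**3 + 7*t**2 + 14*t + 8) = -1/(t + 4) - 3/(t + 2) - 5/(t + 1): now ∫(-5/(t + 1)) dt + ∫(-3/(t + 2)) dt + ∫(-1/(t + 4)) dt.
Step 2. Evaluate the standard form [assuming t > -1]: now -5*log(t + 1) + ∫(-3/(t + 2)) dt + ∫(-1/(t + 4)) dt.
Step 3. Evaluate the standard form [assuming t > -2]: now -5*log(t + 1) - 3*log(t + 2) + ∫(-1/(t + 4)) dt.
Step 4. Evaluate the standard form [assuming t > -4]: now -5*log(t + 1) - 3*log(t + 2) - log(t + 4).
Answer: -5*log(t + 1) - 3*log(t + 2) - log(t + 4).


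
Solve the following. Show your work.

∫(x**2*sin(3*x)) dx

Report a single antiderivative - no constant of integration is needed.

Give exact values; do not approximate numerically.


Step 1. Integrate ∫(x**2*sin(3*x)) dx by parts with u = x**2, dv = (sin(3*x)) dx, so v = -cos(3*x)/3: now -x**2*cos(3*x)/3 + ∫(2*x*cos(3*x)/3) dx.
Step 2. Integrate ∫(2*x*cos(3*x)/3) dx by parts with u = x, dv = (2*cos(3*x)/3) dx, so v = 2*sin(3*x)/9: now -x**2*cos(3*x)/3 + 2*x*sin(3*x)/9 + ∫(-2*sin(3*x)/9) dx.
Step 3. Evaluate the standard form: now -x**2*cos(3*x)/3 + 2*x*sin(3*x)/9 + 2*cos(3*x)/27.
Answer: -x**2*cos(3*x)/3 + 2*x*sin(3*x)/9 + 2*cos(3*x)/27.


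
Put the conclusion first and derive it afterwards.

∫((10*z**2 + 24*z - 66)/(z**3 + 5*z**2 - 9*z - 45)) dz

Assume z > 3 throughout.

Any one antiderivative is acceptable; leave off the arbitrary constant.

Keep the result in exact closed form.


The answer is 2*log(z - 3) + 4*log(z + 3) + 4*log(z + 5).
Step 1. Decompose ∫((10*z**2 + 24*z - 66)/(z**3 + 5*z**2 - 9*z - 45)) dz by partial fractions, (10*z**2 + 24*z - 66)/(z**3 + 5*z**2 - 9*z - 45) = 4/(z + 5) + 4/(z + 3) + 2/(z - 3): now ∫(2/(z - 3)) dz + ∫(4/(z + 3)) dz + ∫(4/(z + 5)) dz.
Step 2. Evaluate the standard form [assuming z > 3]: now 2*log(z - 3) + ∫(4/(z + 3)) dz + ∫(4/(z + 5)) dz.
Step 3. Evaluate the standard form [assuming z > -3]: now 2*log(z - 3) + 4*log(z + 3) + ∫(4/(z + 5)) dz.
Step 4. Evaluate the standard form [assuming z > -5]: now 2*log(z - 3) + 4*log(z + 3) + 4*log(z + 5).
Answer: 2*log(z - 3) + 4*log(z + 3) + 4*log(z + 5).


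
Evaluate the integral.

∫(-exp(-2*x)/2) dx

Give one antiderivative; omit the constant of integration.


Answer: exp(-2*x)/4.


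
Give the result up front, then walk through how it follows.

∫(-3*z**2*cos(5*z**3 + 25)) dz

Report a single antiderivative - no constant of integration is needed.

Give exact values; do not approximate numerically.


The answer is -sin(5*z**3 + 25)/5.
Step 1. Substitute u = z**3 + 5, turning ∫(-3*z**2*cos(5*z**3 + 25)) dz into ∫(-cos(5*u)) du: now ∫(-cos(5*u)) du.
Step 2. Evaluate the standard form: now -sin(5*u)/5.
Step 3. Substitute back u = z**3 + 5: now -sin(5*z**3 + 25)/5.
Answer: -sin(5*z**3 + 25)/5.


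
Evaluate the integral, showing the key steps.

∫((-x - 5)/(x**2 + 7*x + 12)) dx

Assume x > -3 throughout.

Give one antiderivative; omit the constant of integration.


Step 1. Decompose ∫((-x - 5)/(x**2 + 7*x + 12)) dx by partial fractions, (-x - 5)/(x**2 + 7*x + 12) = 1/(x + 4) - 2/(x + 3): now ∫(-2/(x + 3)) dx + ∫(1/(x + 4)) dx.
Step 2. Evaluate the standard form [assuming x > -3]: now -2*log(x + 3) + ∫(1/(x + 4)) dx.
Step 3. Evaluate the standard form [assuming x > -4]: now -2*log(x + 3) + log(x + 4).
Answer: -2*log(x + 3) + log(x + 4).


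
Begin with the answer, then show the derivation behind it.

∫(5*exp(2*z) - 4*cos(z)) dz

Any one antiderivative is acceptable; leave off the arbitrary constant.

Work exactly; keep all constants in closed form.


The answer is 5*exp(2*z)/2 - 4*sin(z).
Step 1. Rewrite: now ∫(5*exp(2*z)) dz + ∫(-4*cos(z)) dz.
Step 2. Evaluate the standard form: now -4*sin(z) + ∫(5*exp(2*z)) dz.
Step 3. Evaluate the standard form: now 5*exp(2*z)/2 - 4*sin(z).
Answer: 5*exp(2*z)/2 - 4*sin(z).


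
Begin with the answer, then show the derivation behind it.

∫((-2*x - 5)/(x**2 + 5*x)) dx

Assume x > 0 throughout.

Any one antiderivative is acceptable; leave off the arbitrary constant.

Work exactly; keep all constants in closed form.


The answer is -log(x) - log(x + 5).
Step 1. Decompose ∫((-2*x - 5)/(x**2 + 5*x)) dx by partial fractions, (-2*x - 5)/(x**2 + 5*x) = -1/(x + 5) - 1/x: now ∫(-1/x) dx + ∫(-1/(x + 5)) dx.
Step 2. Evaluate the standard form [assuming x > -5]: now -log(x + 5) + ∫(-1/x) dx.
Step 3. Evaluate the standard form [assuming x > 0]: now -log(x) - log(x + 5).
Answer: -log(x) - log(x + 5).


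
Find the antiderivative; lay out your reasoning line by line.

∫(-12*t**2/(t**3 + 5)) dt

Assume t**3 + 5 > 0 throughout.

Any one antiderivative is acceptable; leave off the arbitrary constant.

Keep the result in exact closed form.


Step 1. Substitute u = t**3 + 5, turning ∫(-12*t**2/(t**3 + 5)) dt into ∫(-4/u) du: now ∫(-4/u) du.
Step 2. Evaluate the standard form [assuming u > 0]: now -4*log(u).
Step 3. Substitute back u = t**3 + 5: now -4*log(t**3 + 5).
Answer: -4*log(t**3 + 5).


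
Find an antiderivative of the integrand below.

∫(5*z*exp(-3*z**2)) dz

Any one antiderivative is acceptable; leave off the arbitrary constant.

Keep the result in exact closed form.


Answer: -5*exp(-3*z**2)/6.


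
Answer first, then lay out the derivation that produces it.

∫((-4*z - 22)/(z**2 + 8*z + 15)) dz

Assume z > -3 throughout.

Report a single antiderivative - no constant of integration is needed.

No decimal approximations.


The answer is -5*log(z + 3) + log(z + 5).
Step 1. Decompose ∫((-4*z - 22)/(z**2 + 8*z + 15)) dz by partial fractions, (-4*z - 22)/(z**2 + 8*z + 15) = 1/(z + 5) - 5/(z + 3): now ∫(-5/(z + 3)) dz + ∫(1/(z + 5)) dz.
Step 2. Evaluate the standard form [assuming z > -3]: now -5*log(z + 3) + ∫(1/(z + 5)) dz.
Step 3. Evaluate the standard form [assuming z > -5]: now -5*log(z + 3) + log(z + 5).
Answer: -5*log(z + 3) + log(z + 5).


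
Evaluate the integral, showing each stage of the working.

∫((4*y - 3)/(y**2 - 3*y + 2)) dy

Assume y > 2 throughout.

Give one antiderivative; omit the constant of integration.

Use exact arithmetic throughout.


Step 1. Decompose ∫((4*y - 3)/(y**2 - 3*y + 2)) dy by partial fractions, (4*y - 3)/(y**2 - 3*y + 2) = -1/(y - 1) + 5/(y - 2): now ∫(5/(y - 2)) dy + ∫(-1/(y - 1)) dy.
Step 2. Evaluate the standard form [assuming y > 2]: now 5*log(y - 2) + ∫(-1/(y - 1)) dy.
Step 3. Evaluate the standard form [assuming y > 1]: now 5*log(y - 2) - log(y - 1).
Answer: 5*log(y - 2) - log(y - 1).


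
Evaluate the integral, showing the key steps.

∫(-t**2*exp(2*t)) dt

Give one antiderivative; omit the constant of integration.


Step 1. Integrate ∫(-t**2*exp(2*t)) dt by parts with u = t**2, dv = (-exp(2*t)) dt, so v = -exp(2*t)/2: now -t**2*exp(2*t)/2 + ∫(t*exp(2*t)) dt.
Step 2. Integrate ∫(t*exp(2*t)) dt by parts with u = t, dv = (exp(2*t)) dt, so v = exp(2*t)/2: now -t**2*exp(2*t)/2 + t*exp(2*t)/2 + ∫(-exp(2*t)/2) dt.
Step 3. Evaluate the standard form: now -t**2*exp(2*t)/2 + t*exp(2*t)/2 - exp(2*t)/4.
Answer: -t**2*exp(2*t)/2 + t*exp(2*t)/2 - exp(2*t)/4.


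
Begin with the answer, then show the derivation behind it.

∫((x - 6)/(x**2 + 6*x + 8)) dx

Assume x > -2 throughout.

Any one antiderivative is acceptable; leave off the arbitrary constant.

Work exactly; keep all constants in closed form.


The answer is -4*log(x + 2) + 5*log(x + 4).
Step 1. Decompose ∫((x - 6)/(x**2 + 6*x + 8)) dx by partial fractions, (x - 6)/(x**2 + 6*x + 8) = 5/(x + 4) - 4/(x + 2): now ∫(-4/(x + 2)) dx + ∫(5/(x + 4)) dx.
Step 2. Evaluate the standard form [assuming x > -2]: now -4*log(x + 2) + ∫(5/(x + 4)) dx.
Step 3. Evaluate the standard form [assuming x > -4]: now -4*log(x + 2) + 5*log(x + 4).
Answer: -4*log(x + 2) + 5*log(x + 4).


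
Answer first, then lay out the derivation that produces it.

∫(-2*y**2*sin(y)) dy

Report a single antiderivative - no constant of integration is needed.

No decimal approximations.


The answer is 2*y**2*cos(y) - 4*y*sin(y) - 4*cos(y).
Step 1. Integrate ∫(-2*y**2*sin(y)) dy by parts with u = y**2, dv = (-2*sin(y)) dy, so v = 2*cos(y): now 2*y**2*cos(y) + ∫(-4*y*cos(y)) dy.
Step 2. Integrate ∫(-4*y*cos(y)) dy by parts with u = y, dv = (-4*cos(y)) dy, so v = -4*sin(y): now 2*y**2*cos(y) - 4*y*sin(y) + ∫(4*sin(y)) dy.
Step 3. Evaluate the standard form: now 2*y**2*cos(y) - 4*y*sin(y) - 4*cos(y).
Answer: 2*y**2*cos(y) - 4*y*sin(y) - 4*cos(y).


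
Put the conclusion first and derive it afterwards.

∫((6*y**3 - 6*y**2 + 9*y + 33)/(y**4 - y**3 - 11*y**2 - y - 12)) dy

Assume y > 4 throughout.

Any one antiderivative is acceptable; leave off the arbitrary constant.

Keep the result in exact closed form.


The answer is 3*log(y - 4) + 3*log(y + 3) - 3*atan(y).
Step 1. Decompose ∫((6*y**3 - 6*y**2 + 9*y + 33)/(y**4 - y**3 - 11*y**2 - y - 12)) dy by partial fractions, (6*y**3 - 6*y**2 + 9*y + 33)/(y**4 - y**3 - 11*y**2 - y - 12) = -3/(y**2 + 1) + 3/(y + 3) + 3/(y - 4): now ∫(3/(y - 4)) dy + ∫(3/(y + 3)) dy + ∫(-3/(y**2 + 1)) dy.
Step 2. Evaluate the standard form [assuming y > -3]: now 3*log(y + 3) + ∫(3/(y - 4)) dy + ∫(-3/(y**2 + 1)) dy.
Step 3. Evaluate the standard form [assuming y > 4]: now 3*log(y - 4) + 3*log(y + 3) + ∫(-3/(y**2 + 1)) dy.
Step 4. Evaluate the standard form: now 3*log(y - 4) + 3*log(y + 3) - 3*atan(y).
Answer: 3*log(y - 4) + 3*log(y + 3) - 3*atan(y).


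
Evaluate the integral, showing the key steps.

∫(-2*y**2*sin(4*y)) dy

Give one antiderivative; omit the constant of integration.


Step 1. Integrate ∫(-2*y**2*sin(4*y)) dy by parts with u = y**2, dv = (-2*sin(4*y)) dy, so v = cos(4*y)/2: now y**2*cos(4*y)/2 + ∫(-y*cos(4*y)) dy.
Step 2. Integrate ∫(-y*cos(4*y)) dy by parts with u = y, dv = (-cos(4*y)) dy, so v = -sin(4*y)/4: now y**2*cos(4*y)/2 - y*sin(4*y)/4 + ∫(sin(4*y)/4) dy.
Step 3. Evaluate the standard form: now y**2*cos(4*y)/2 - y*sin(4*y)/4 - cos(4*y)/16.
Answer: y**2*cos(4*y)/2 - y*sin(4*y)/4 - cos(4*y)/16.


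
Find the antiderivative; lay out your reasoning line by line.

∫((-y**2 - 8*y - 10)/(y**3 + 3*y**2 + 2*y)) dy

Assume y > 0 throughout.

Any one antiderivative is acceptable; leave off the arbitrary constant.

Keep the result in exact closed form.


Step 1. Decompose ∫((-y**2 - 8*y - 10)/(y**3 + 3*y**2 + 2*y)) dy by partial fractions, (-y**2 - 8*y - 10)/(y**3 + 3*y**2 + 2*y) = 1/(y + 2) + 3/(y + 1) - 5/y: now ∫(-5/y) dy + ∫(3/(y + 1)) dy + ∫(1/(y + 2)) dy.
Step 2. Evaluate the standard form [assuming y > -1]: now 3*log(y + 1) + ∫(-5/y) dy + ∫(1/(y + 2)) dy.
Step 3. Evaluate the standard form [assuming y > -2]: now 3*log(y + 1) + log(y + 2) + ∫(-5/y) dy.
Step 4. Evaluate the standard form [assuming y > 0]: now -5*log(y) + 3*log(y + 1) + log(y + 2).
Answer: -5*log(y) + 3*log(y + 1) + log(y + 2).


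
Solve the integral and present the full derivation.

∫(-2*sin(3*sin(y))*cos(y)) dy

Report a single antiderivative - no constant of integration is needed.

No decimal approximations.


Step 1. Substitute u = sin(y), turning ∫(-2*sin(3*sin(y))*cos(y)) dy into ∫(-2*sin(3*u)) du: now ∫(-2*sin(3*u)) du.
Step 2. Evaluate the standard form: now 2*cos(3*u)/3.
Step 3. Substitute back u = sin(y): now 2*cos(3*sin(y))/3.
Answer: 2*cos(3*sin(y))/3.


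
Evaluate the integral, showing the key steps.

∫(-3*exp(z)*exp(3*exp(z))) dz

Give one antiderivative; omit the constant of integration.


Step 1. Substitute u = exp(z), turning ∫(-3*exp(z)*exp(3*exp(z))) dz into ∫(-3*exp(3*u)) du: now ∫(-3*exp(3*u)) du.
Step 2. Evaluate the standard form: now -exp(3*u).
Step 3. Substitute back u = exp(z): now -exp(3*exp(z)).
Answer: -exp(3*exp(z)).


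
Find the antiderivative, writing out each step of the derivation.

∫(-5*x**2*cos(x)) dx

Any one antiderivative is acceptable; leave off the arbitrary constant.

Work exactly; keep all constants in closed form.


Step 1. Integrate ∫(-5*x**2*cos(x)) dx by parts with u = x**2, dv = (-5*cos(x)) dx, so v = -5*sin(x): now -5*x**2*sin(x) + ∫(10*x*sin(x)) dx.
Step 2. Integrate ∫(10*x*sin(x)) dx by parts with u = x, dv = (10*sin(x)) dx, so v = -10*cos(x): now -5*x**2*sin(x) - 10*x*cos(x) + ∫(10*cos(x)) dx.
Step 3. Evaluate the standard form: now -5*x**2*sin(x) - 10*x*cos(x) + 10*sin(x).
Answer: -5*x**2*sin(x) - 10*x*cos(x) + 10*sin(x).


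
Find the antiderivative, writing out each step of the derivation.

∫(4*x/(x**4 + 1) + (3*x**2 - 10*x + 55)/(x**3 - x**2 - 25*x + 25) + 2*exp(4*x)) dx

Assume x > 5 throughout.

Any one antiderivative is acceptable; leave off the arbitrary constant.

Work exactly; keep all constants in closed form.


Step 1. Rewrite: now ∫(4*x/(x**4 + 1)) dx + ∫((3*x**2 - 10*x + 55)/(x**3 - x**2 - 25*x + 25)) dx + ∫(2*exp(4*x)) dx.
Step 2. Substitute u = x**2, turning ∫(4*x/(x**4 + 1)) dx into ∫(2/(u**2 + 1)) du: now ∫((3*x**2 - 10*x + 55)/(x**3 - x**2 - 25*x + 25)) dx + ∫(2/(u**2 + 1)) du + ∫(2*exp(4*x)) dx.
Step 3. Evaluate the standard form: now 2*atan(u) + ∫((3*x**2 - 10*x + 55)/(x**3 - x**2 - 25*x + 25)) dx + ∫(2*exp(4*x)) dx.
Step 4. Substitute back u = x**2: now 2*atan(x**2) + ∫((3*x**2 - 10*x + 55)/(x**3 - x**2 - 25*x + 25)) dx + ∫(2*exp(4*x)) dx.
Step 5. Evaluate the standard form: now exp(4*x)/2 + 2*atan(x**2) + ∫((3*x**2 - 10*x + 55)/(x**3 - x**2 - 25*x + 25)) dx.
Step 6. Decompose ∫((3*x**2 - 10*x + 55)/(x**3 - x**2 - 25*x + 25)) dx by partial fractions, (3*x**2 - 10*x + 55)/(x**3 - x**2 - 25*x + 25) = 3/(x + 5) - 2/(x - 1) + 2/(x - 5): now exp(4*x)/2 + 2*atan(x**2) + ∫(2/(x - 5)) dx + ∫(-2/(x - 1)) dx + ∫(3/(x + 5)) dx.
Step 7. Evaluate the standard form [assuming x > 1]: now exp(4*x)/2 - 2*log(x - 1) + 2*atan(x**2) + ∫(2/(x - 5)) dx + ∫(3/(x + 5)) dx.
Step 8. Evaluate the standard form [assuming x > 5]: now exp(4*x)/2 + 2*log(x - 5) - 2*log(x - 1) + 2*atan(x**2) + ∫(3/(x + 5)) dx.
Step 9. Evaluate the standard form [assuming x > -5]: now exp(4*x)/2 + 2*log(x - 5) - 2*log(x - 1) + 3*log(x + 5) + 2*atan(x**2).
Answer: exp(4*x)/2 + 2*log(x - 5) - 2*log(x - 1) + 3*log(x + 5) + 2*atan(x**2).


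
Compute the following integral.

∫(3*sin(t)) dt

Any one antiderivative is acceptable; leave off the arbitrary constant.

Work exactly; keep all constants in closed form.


Answer: -3*cos(t).


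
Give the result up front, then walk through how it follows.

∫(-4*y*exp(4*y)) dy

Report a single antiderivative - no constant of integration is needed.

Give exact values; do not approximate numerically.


The answer is -y*exp(4*y) + exp(4*y)/4.
Step 1. Integrate ∫(-4*y*exp(4*y)) dy by parts with u = y, dv = (-4*exp(4*y)) dy, so v = -exp(4*y): now -y*exp(4*y) + ∫(exp(4*y)) dy.
Step 2. Evaluate the standard form: now -y*exp(4*y) + exp(4*y)/4.
Answer: -y*exp(4*y) + exp(4*y)/4.


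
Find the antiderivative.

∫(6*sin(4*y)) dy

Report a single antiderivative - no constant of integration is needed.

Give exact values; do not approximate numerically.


Answer: -3*cos(4*y)/2.


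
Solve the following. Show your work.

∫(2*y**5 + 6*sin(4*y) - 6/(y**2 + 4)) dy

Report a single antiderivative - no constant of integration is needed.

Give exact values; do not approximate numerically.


Step 1. Rewrite: now ∫(2*y**5) dy + ∫(-6/(y**2 + 4)) dy + ∫(6*sin(4*y)) dy.
Step 2. Evaluate the standard form: now -3*atan(y/2) + ∫(2*y**5) dy + ∫(6*sin(4*y)) dy.
Step 3. Evaluate the standard form: now y**6/3 - 3*atan(y/2) + ∫(6*sin(4*y)) dy.
Step 4. Evaluate the standard form: now y**6/3 - 3*cos(4*y)/2 - 3*atan(y/2).
Answer: y**6/3 - 3*cos(4*y)/2 - 3*atan(y/2).


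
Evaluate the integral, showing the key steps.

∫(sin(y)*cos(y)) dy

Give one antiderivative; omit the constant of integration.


Step 1. Substitute u = sin(y), turning ∫(sin(y)*cos(y)) dy into ∫(u) du: now ∫(u) du.
Step 2. Evaluate the standard form: now u**2/2.
Step 3. Substitute back u = sin(y): now sin(y)**2/2.
Answer: sin(y)**2/2.


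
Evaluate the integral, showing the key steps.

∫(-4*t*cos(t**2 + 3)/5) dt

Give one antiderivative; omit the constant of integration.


Step 1. Substitute u = t**2 + 3, turning ∫(-4*t*cos(t**2 + 3)/5) dt into ∫(-2*cos(u)/5) du: now ∫(-2*cos(u)/5) du.
Step 2. Evaluate the standard form: now -2*sin(u)/5.
Step 3. Substitute back u = t**2 + 3: now -2*sin(t**2 + 3)/5.
Answer: -2*sin(t**2 + 3)/5.


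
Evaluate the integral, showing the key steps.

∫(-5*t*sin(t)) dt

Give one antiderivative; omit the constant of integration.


Step 1. Integrate ∫(-5*t*sin(t)) dt by parts with u = t, dv = (-5*sin(t)) dt, so v = 5*cos(t): now 5*t*cos(t) + ∫(-5*cos(t)) dt.
Step 2. Evaluate the standard form: now 5*t*cos(t) - 5*sin(t).
Answer: 5*t*cos(t) - 5*sin(t).


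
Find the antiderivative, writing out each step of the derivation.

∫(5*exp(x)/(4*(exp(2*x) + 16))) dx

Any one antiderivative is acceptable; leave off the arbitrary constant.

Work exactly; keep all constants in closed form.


Step 1. Substitute u = exp(x), turning ∫(5*exp(x)/(4*(exp(2*x) + 16))) dx into ∫(5/(4*(u**2 + 16))) du: now ∫(5/(4*(u**2 + 16))) du.
Step 2. Evaluate the standard form: now 5*atan(u/4)/16.
Step 3. Substitute back u = exp(x): now 5*atan(exp(x)/4)/16.
Answer: 5*atan(exp(x)/4)/16.


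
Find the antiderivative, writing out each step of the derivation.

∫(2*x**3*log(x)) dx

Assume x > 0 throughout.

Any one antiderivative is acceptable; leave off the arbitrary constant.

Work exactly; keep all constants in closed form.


Step 1. Integrate ∫(2*x**3*log(x)) dx by parts with u = log(x), dv = (2*x**3) dx, so v = x**4/2 [assuming x > 0]: now x**4*log(x)/2 + ∫(-x**3/2) dx.
Step 2. Evaluate the standard form: now x**4*log(x)/2 - x**4/8.
Answer: x**4*log(x)/2 - x**4/8.


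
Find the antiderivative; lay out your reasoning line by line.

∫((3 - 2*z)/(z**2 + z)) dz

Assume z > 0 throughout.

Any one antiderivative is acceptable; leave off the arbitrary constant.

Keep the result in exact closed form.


Step 1. Decompose ∫((3 - 2*z)/(z**2 + z)) dz by partial fractions, (3 - 2*z)/(z**2 + z) = -5/(z + 1) + 3/z: now ∫(3/z) dz + ∫(-5/(z + 1)) dz.
Step 2. Evaluate the standard form [assuming z > -1]: now -5*log(z + 1) + ∫(3/z) dz.
Step 3. Evaluate the standard form [assuming z > 0]: now 3*log(z) - 5*log(z + 1).
Answer: 3*log(z) - 5*log(z + 1).


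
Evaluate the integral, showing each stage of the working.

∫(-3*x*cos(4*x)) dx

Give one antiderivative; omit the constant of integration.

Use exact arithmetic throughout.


Step 1. Integrate ∫(-3*x*cos(4*x)) dx by parts with u = x, dv = (-3*cos(4*x)) dx, so v = -3*sin(4*x)/4: now -3*x*sin(4*x)/4 + ∫(3*sin(4*x)/4) dx.
Step 2. Evaluate the standard form: now -3*x*sin(4*x)/4 - 3*cos(4*x)/16.
Answer: -3*x*sin(4*x)/4 - 3*cos(4*x)/16.


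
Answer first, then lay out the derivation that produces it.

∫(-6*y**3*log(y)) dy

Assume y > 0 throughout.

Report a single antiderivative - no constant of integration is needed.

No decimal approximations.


The answer is -3*y**4*log(y)/2 + 3*y**4/8.
Step 1. Integrate ∫(-6*y**3*log(y)) dy by parts with u = log(y), dv = (-6*y**3) dy, so v = -3*y**4/2 [assuming y > 0]: now -3*y**4*log(y)/2 + ∫(3*y**3/2) dy.
Step 2. Evaluate the standard form: now -3*y**4*log(y)/2 + 3*y**4/8.
Answer: -3*y**4*log(y)/2 + 3*y**4/8.


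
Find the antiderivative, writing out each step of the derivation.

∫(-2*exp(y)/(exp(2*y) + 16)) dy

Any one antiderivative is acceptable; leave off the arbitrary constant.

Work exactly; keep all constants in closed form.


Step 1. Substitute u = exp(y), turning ∫(-2*exp(y)/(exp(2*y) + 16)) dy into ∫(-2/(u**2 + 16)) du: now ∫(-2/(u**2 + 16)) du.
Step 2. Evaluate the standard form: now -atan(u/4)/2.
Step 3. Substitute back u = exp(y): now -atan(exp(y)/4)/2.
Answer: -atan(exp(y)/4)/2.


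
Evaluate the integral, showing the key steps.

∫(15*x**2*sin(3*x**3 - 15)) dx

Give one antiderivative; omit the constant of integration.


Step 1. Substitute u = x**3 - 5, turning ∫(15*x**2*sin(3*x**3 - 15)) dx into ∫(5*sin(3*u)) du: now ∫(5*sin(3*u)) du.
Step 2. Evaluate the standard form: now -5*cos(3*u)/3.
Step 3. Substitute back u = x**3 - 5: now -5*cos(3*x**3 - 15)/3.
Answer: -5*cos(3*x**3 - 15)/3.


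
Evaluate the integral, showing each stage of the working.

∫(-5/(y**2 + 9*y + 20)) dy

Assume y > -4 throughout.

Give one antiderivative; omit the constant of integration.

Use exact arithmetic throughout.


Step 1. Decompose ∫(-5/(y**2 + 9*y + 20)) dy by partial fractions, -5/(y**2 + 9*y + 20) = 5/(y + 5) - 5/(y + 4): now ∫(-5/(y + 4)) dy + ∫(5/(y + 5)) dy.
Step 2. Evaluate the standard form [assuming y > -5]: now 5*log(y + 5) + ∫(-5/(y + 4)) dy.
Step 3. Evaluate the standard form [assuming y > -4]: now -5*log(y + 4) + 5*log(y + 5).
Answer: -5*log(y + 4) + 5*log(y + 5).


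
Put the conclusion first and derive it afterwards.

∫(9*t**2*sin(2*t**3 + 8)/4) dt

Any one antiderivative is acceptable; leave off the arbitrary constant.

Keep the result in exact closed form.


The answer is -3*cos(2*t**3 + 8)/8.
Step 1. Substitute u = t**3 + 4, turning ∫(9*t**2*sin(2*t**3 + 8)/4) dt into ∫(3*sin(2*u)/4) du: now ∫(3*sin(2*u)/4) du.
Step 2. Evaluate the standard form: now -3*cos(2*u)/8.
Step 3. Substitute back u = t**3 + 4: now -3*cos(2*t**3 + 8)/8.
Answer: -3*cos(2*t**3 + 8)/8.


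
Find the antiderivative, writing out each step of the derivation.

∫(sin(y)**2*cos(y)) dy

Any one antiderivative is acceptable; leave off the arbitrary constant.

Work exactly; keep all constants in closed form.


Step 1. Substitute u = sin(y), turning ∫(sin(y)**2*cos(y)) dy into ∫(u**2) du: now ∫(u**2) du.
Step 2. Evaluate the standard form: now u**3/3.
Step 3. Substitute back u = sin(y): now sin(y)**3/3.
Answer: sin(y)**3/3.


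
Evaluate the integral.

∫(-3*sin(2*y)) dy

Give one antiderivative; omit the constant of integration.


Answer: 3*cos(2*y)/2.


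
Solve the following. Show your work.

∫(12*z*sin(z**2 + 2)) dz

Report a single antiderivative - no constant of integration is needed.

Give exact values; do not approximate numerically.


Step 1. Substitute u = z**2 + 2, turning ∫(12*z*sin(z**2 + 2)) dz into ∫(6*sin(u)) du: now ∫(6*sin(u)) du.
Step 2. Evaluate the standard form: now -6*cos(u).
Step 3. Substitute back u = z**2 + 2: now -6*cos(z**2 + 2).
Answer: -6*cos(z**2 + 2).


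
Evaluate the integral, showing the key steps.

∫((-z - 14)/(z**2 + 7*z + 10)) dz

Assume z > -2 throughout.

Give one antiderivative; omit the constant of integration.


Step 1. Decompose ∫((-z - 14)/(z**2 + 7*z + 10)) dz by partial fractions, (-z - 14)/(z**2 + 7*z + 10) = 3/(z + 5) - 4/(z + 2): now ∫(-4/(z + 2)) dz + ∫(3/(z + 5)) dz.
Step 2. Evaluate the standard form [assuming z > -5]: now 3*log(z + 5) + ∫(-4/(z + 2)) dz.
Step 3. Evaluate the standard form [assuming z > -2]: now -4*log(z + 2) + 3*log(z + 5).
Answer: -4*log(z + 2) + 3*log(z + 5).


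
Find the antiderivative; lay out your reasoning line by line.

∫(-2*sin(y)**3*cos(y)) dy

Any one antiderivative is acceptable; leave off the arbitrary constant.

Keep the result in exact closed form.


Step 1. Substitute u = sin(y), turning ∫(-2*sin(y)**3*cos(y)) dy into ∫(-2*u**3) du: now ∫(-2*u**3) du.
Step 2. Evaluate the standard form: now -u**4/2.
Step 3. Substitute back u = sin(y): now -sin(y)**4/2.
Answer: -sin(y)**4/2.


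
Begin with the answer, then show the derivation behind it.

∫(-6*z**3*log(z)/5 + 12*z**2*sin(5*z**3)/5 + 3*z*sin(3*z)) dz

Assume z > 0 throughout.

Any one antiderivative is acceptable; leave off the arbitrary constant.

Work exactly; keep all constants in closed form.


The answer is -3*z**4*log(z)/10 + 3*z**4/40 - z*cos(3*z) + sin(3*z)/3 - 4*cos(5*z**3)/25.
Step 1. Rewrite: now ∫(3*z*sin(3*z)) dz + ∫(12*z**2*sin(5*z**3)/5) dz + ∫(-6*z**3*log(z)/5) dz.
Step 2. Substitute u = z**3, turning ∫(12*z**2*sin(5*z**3)/5) dz into ∫(4*sin(5*u)/5) du: now ∫(3*z*sin(3*z)) dz + ∫(-6*z**3*log(z)/5) dz + ∫(4*sin(5*u)/5) du.
Step 3. Evaluate the standard form: now -4*cos(5*u)/25 + ∫(3*z*sin(3*z)) dz + ∫(-6*z**3*log(z)/5) dz.
Step 4. Substitute back u = z**3: now -4*cos(5*z**3)/25 + ∫(3*z*sin(3*z)) dz + ∫(-6*z**3*log(z)/5) dz.
Step 5. Integrate ∫(3*z*sin(3*z)) dz by parts with u = z, dv = (3*sin(3*z)) dz, so v = -cos(3*z): now -z*cos(3*z) - 4*cos(5*z**3)/25 + ∫(-6*z**3*log(z)/5) dz + ∫(cos(3*z)) dz.
Step 6. Evaluate the standard form: now -z*cos(3*z) + sin(3*z)/3 - 4*cos(5*z**3)/25 + ∫(-6*z**3*log(z)/5) dz.
Step 7. Integrate ∫(-6*z**3*log(z)/5) dz by parts with u = log(z), dv = (-6*z**3/5) dz, so v = -3*z**4/10 [assuming z > 0]: now -3*z**4*log(z)/10 - z*cos(3*z) + sin(3*z)/3 - 4*cos(5*z**3)/25 + ∫(3*z**3/10) dz.
Step 8. Evaluate the standard form: now -3*z**4*log(z)/10 + 3*z**4/40 - z*cos(3*z) + sin(3*z)/3 - 4*cos(5*z**3)/25.
Answer: -3*z**4*log(z)/10 + 3*z**4/40 - z*cos(3*z) + sin(3*z)/3 - 4*cos(5*z**3)/25.


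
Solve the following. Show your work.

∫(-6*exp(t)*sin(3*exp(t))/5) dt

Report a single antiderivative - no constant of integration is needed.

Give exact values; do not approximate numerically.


Step 1. Substitute u = exp(t), turning ∫(-6*exp(t)*sin(3*exp(t))/5) dt into ∫(-6*sin(3*u)/5) du: now ∫(-6*sin(3*u)/5) du.
Step 2. Evaluate the standard form: now 2*cos(3*u)/5.
Step 3. Substitute back u = exp(t): now 2*cos(3*exp(t))/5.
Answer: 2*cos(3*exp(t))/5.


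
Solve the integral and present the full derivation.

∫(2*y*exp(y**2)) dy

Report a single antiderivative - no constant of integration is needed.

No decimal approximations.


Step 1. Substitute u = y**2, turning ∫(2*y*exp(y**2)) dy into ∫(exp(u)) du: now ∫(exp(u)) du.
Step 2. Evaluate the standard form: now exp(u).
Step 3. Substitute back u = y**2: now exp(y**2).
Answer: exp(y**2).


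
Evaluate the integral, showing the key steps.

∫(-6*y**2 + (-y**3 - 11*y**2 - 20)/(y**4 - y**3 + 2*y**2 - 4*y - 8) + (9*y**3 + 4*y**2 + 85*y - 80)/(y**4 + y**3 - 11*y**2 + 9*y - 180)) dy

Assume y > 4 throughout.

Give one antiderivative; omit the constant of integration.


Step 1. Rewrite: now ∫(-6*y**2) dy + ∫((-y**3 - 11*y**2 - 20)/(y**4 - y**3 + 2*y**2 - 4*y - 8)) dy + ∫((9*y**3 + 4*y**2 + 85*y - 80)/(y**4 + y**3 - 11*y**2 + 9*y - 180)) dy.
Step 2. Evaluate the standard form: now -2*y**3 + ∫((-y**3 - 11*y**2 - 20)/(y**4 - y**3 + 2*y**2 - 4*y - 8)) dy + ∫((9*y**3 + 4*y**2 + 85*y - 80)/(y**4 + y**3 - 11*y**2 + 9*y - 180)) dy.
Step 3. Decompose ∫((9*y**3 + 4*y**2 + 85*y - 80)/(y**4 + y**3 - 11*y**2 + 9*y - 180)) dy by partial fractions, (9*y**3 + 4*y**2 + 85*y - 80)/(y**4 + y**3 - 11*y**2 + 9*y - 180) = 4/(y**2 + 9) + 5/(y + 5) + 4/(y - 4): now -2*y**3 + ∫((-y**3 - 11*y**2 - 20)/(y**4 - y**3 + 2*y**2 - 4*y - 8)) dy + ∫(4/(y - 4)) dy + ∫(5/(y + 5)) dy + ∫(4/(y**2 + 9)) dy.
Step 4. Evaluate the standard form [assuming y > -5]: now -2*y**3 + 5*log(y + 5) + ∫((-y**3 - 11*y**2 - 20)/(y**4 - y**3 + 2*y**2 - 4*y - 8)) dy + ∫(4/(y - 4)) dy + ∫(4/(y**2 + 9)) dy.
Step 5. Evaluate the standard form [assuming y > 4]: now -2*y**3 + 4*log(y - 4) + 5*log(y + 5) + ∫((-y**3 - 11*y**2 - 20)/(y**4 - y**3 + 2*y**2 - 4*y - 8)) dy + ∫(4/(y**2 + 9)) dy.
Step 6. Evaluate the standard form: now -2*y**3 + 4*log(y - 4) + 5*log(y + 5) + 4*atan(y/3)/3 + ∫((-y**3 - 11*y**2 - 20)/(y**4 - y**3 + 2*y**2 - 4*y - 8)) dy.
Step 7. Decompose ∫((-y**3 - 11*y**2 - 20)/(y**4 - y**3 + 2*y**2 - 4*y - 8)) dy by partial fractions, (-y**3 - 11*y**2 - 20)/(y**4 - y**3 + 2*y**2 - 4*y - 8) = -4/(y**2 + 4) + 2/(y + 1) - 3/(y - 2): now -2*y**3 + 4*log(y - 4) + 5*log(y + 5) + 4*atan(y/3)/3 + ∫(-3/(y - 2)) dy + ∫(2/(y + 1)) dy + ∫(-4/(y**2 + 4)) dy.
Step 8. Evaluate the standard form [assuming y > 2]: now -2*y**3 + 4*log(y - 4) - 3*log(y - 2) + 5*log(y + 5) + 4*atan(y/3)/3 + ∫(2/(y + 1)) dy + ∫(-4/(y**2 + 4)) dy.
Step 9. Evaluate the standard form [assuming y > -1]: now -2*y**3 + 4*log(y - 4) - 3*log(y - 2) + 2*log(y + 1) + 5*log(y + 5) + 4*atan(y/3)/3 + ∫(-4/(y**2 + 4)) dy.
Step 10. Evaluate the standard form: now -2*y**3 + 4*log(y - 4) - 3*log(y - 2) + 2*log(y + 1) + 5*log(y + 5) + 4*atan(y/3)/3 - 2*atan(y/2).
Answer: -2*y**3 + 4*log(y - 4) - 3*log(y - 2) + 2*log(y + 1) + 5*log(y + 5) + 4*atan(y/3)/3 - 2*atan(y/2).


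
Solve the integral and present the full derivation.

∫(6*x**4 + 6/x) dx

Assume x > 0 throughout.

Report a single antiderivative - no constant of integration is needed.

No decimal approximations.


Step 1. Rewrite: now ∫(6/x) dx + ∫(6*x**4) dx.
Step 2. Evaluate the standard form [assuming x > 0]: now 6*log(x) + ∫(6*x**4) dx.
Step 3. Evaluate the standard form: now 6*x**5/5 + 6*log(x).
Answer: 6*x**5/5 + 6*log(x).


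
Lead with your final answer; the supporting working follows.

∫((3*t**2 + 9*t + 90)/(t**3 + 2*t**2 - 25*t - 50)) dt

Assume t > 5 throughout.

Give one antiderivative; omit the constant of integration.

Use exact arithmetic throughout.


The answer is 3*log(t - 5) - 4*log(t + 2) + 4*log(t + 5).
Step 1. Decompose ∫((3*t**2 + 9*t + 90)/(t**3 + 2*t**2 - 25*t - 50)) dt by partial fractions, (3*t**2 + 9*t + 90)/(t**3 + 2*t**2 - 25*t - 50) = 4/(t + 5) - 4/(t + 2) + 3/(t - 5): now ∫(3/(t - 5)) dt + ∫(-4/(t + 2)) dt + ∫(4/(t + 5)) dt.
Step 2. Evaluate the standard form [assuming t > -2]: now -4*log(t + 2) + ∫(3/(t - 5)) dt + ∫(4/(t + 5)) dt.
Step 3. Evaluate the standard form [assuming t > -5]: now -4*log(t + 2) + 4*log(t + 5) + ∫(3/(t - 5)) dt.
Step 4. Evaluate the standard form [assuming t > 5]: now 3*log(t - 5) - 4*log(t + 2) + 4*log(t + 5).
Answer: 3*log(t - 5) - 4*log(t + 2) + 4*log(t + 5).


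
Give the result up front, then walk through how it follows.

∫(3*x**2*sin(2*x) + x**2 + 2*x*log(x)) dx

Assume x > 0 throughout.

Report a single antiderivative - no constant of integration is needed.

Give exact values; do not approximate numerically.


The answer is x**3/3 + x**2*log(x) - 3*x**2*cos(2*x)/2 - x**2/2 + 3*x*sin(2*x)/2 + 3*cos(2*x)/4.
Step 1. Rewrite: now ∫(x**2) dx + ∫(2*x*log(x)) dx + ∫(3*x**2*sin(2*x)) dx.
Step 2. Evaluate the standard form: now x**3/3 + ∫(2*x*log(x)) dx + ∫(3*x**2*sin(2*x)) dx.
Step 3. Integrate ∫(2*x*log(x)) dx by parts with u = log(x), dv = (2*x) dx, so v = x**2 [assuming x > 0]: now x**3/3 + x**2*log(x) + ∫(-x) dx + ∫(3*x**2*sin(2*x)) dx.
Step 4. Evaluate the standard form: now x**3/3 + x**2*log(x) - x**2/2 + ∫(3*x**2*sin(2*x)) dx.
Step 5. Integrate ∫(3*x**2*sin(2*x)) dx by parts with u = x**2, dv = (3*sin(2*x)) dx, so v = -3*cos(2*x)/2: now x**3/3 + x**2*log(x) - 3*x**2*cos(2*x)/2 - x**2/2 + ∫(3*x*cos(2*x)) dx.
Step 6. Integrate ∫(3*x*cos(2*x)) dx by parts with u = x, dv = (3*cos(2*x)) dx, so v = 3*sin(2*x)/2: now x**3/3 + x**2*log(x) - 3*x**2*cos(2*x)/2 - x**2/2 + 3*x*sin(2*x)/2 + ∫(-3*sin(2*x)/2) dx.
Step 7. Evaluate the standard form: now x**3/3 + x**2*log(x) - 3*x**2*cos(2*x)/2 - x**2/2 + 3*x*sin(2*x)/2 + 3*cos(2*x)/4.
Answer: x**3/3 + x**2*log(x) - 3*x**2*cos(2*x)/2 - x**2/2 + 3*x*sin(2*x)/2 + 3*cos(2*x)/4.


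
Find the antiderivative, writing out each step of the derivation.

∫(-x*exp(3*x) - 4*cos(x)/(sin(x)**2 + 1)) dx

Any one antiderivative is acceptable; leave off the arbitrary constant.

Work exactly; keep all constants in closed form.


Step 1. Rewrite: now ∫(-x*exp(3*x)) dx + ∫(-4*cos(x)/(sin(x)**2 + 1)) dx.
Step 2. Substitute u = sin(x), turning ∫(-4*cos(x)/(sin(x)**2 + 1)) dx into ∫(-4/(u**2 + 1)) du: now ∫(-x*exp(3*x)) dx + ∫(-4/(u**2 + 1)) du.
Step 3. Evaluate the standard form: now -4*atan(u) + ∫(-x*exp(3*x)) dx.
Step 4. Substitute back u = sin(x): now -4*atan(sin(x)) + ∫(-x*exp(3*x)) dx.
Step 5. Integrate ∫(-x*exp(3*x)) dx by parts with u = x, dv = (-exp(3*x)) dx, so v = -exp(3*x)/3: now -x*exp(3*x)/3 - 4*atan(sin(x)) + ∫(exp(3*x)/3) dx.
Step 6. Evaluate the standard form: now -x*exp(3*x)/3 + exp(3*x)/9 - 4*atan(sin(x)).
Answer: -x*exp(3*x)/3 + exp(3*x)/9 - 4*atan(sin(x)).


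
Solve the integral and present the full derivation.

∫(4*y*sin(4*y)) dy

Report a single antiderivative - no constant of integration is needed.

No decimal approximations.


Step 1. Integrate ∫(4*y*sin(4*y)) dy by parts with u = y, dv = (4*sin(4*y)) dy, so v = -cos(4*y): now -y*cos(4*y) + ∫(cos(4*y)) dy.
Step 2. Evaluate the standard form: now -y*cos(4*y) + sin(4*y)/4.
Answer: -y*cos(4*y) + sin(4*y)/4.
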